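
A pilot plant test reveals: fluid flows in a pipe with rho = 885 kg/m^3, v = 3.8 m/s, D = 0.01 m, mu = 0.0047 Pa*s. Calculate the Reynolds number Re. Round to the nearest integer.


Re = rho * v * D / mu
Re = 885 * 3.8 * 0.01 / 0.0047
Re = 33.63 / 0.0047
Re = 7155


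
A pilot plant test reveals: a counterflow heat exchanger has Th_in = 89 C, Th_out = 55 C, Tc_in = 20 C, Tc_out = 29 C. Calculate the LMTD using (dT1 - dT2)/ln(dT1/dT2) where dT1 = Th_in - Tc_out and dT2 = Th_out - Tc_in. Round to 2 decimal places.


dT1 = Th_in - Tc_out = 89 - 29 = 60
dT2 = Th_out - Tc_in = 55 - 20 = 35
LMTD = (dT1 - dT2) / ln(dT1/dT2)
LMTD = (60 - 35) / ln(60/35)
LMTD = 46.38 K


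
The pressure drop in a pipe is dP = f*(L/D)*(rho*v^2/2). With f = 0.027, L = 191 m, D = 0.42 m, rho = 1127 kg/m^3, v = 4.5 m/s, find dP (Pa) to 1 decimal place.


dP = f * (L/D) * (rho*v^2/2)
dP = 0.027 * (191/0.42) * (1127*4.5^2/2)
L/D = 454.76190476
rho*v^2/2 = 1127*20.25/2 = 11410.875
dP = 0.027 * 454.76190476 * 11410.875
dP = 140109.2 Pa


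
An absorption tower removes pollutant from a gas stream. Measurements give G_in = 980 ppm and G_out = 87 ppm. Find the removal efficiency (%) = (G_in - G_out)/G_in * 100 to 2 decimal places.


Efficiency = (G_in - G_out) / G_in * 100%
Efficiency = (980 - 87) / 980 * 100
Efficiency = 893 / 980 * 100
Efficiency = 91.12%


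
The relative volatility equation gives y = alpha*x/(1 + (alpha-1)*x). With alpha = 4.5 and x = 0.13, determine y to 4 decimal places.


y = alpha*x / (1 + (alpha-1)*x)
y = 4.5*0.13 / (1 + (4.5-1)*0.13)
y = 0.585 / (1 + 0.455)
y = 0.585 / 1.455
y = 0.4021


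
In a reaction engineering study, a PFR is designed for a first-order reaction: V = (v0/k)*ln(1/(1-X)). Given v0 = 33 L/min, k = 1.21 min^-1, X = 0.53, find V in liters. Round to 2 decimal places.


V = (v0/k) * ln(1/(1-X))
V = (33/1.21) * ln(1/(1-0.53))
V = 27.272727 * ln(2.12766)
V = 27.272727 * 0.755023
V = 20.59 L


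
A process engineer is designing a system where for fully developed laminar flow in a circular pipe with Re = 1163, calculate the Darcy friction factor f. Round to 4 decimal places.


f = 64 / Re
f = 64 / 1163
f = 0.0550


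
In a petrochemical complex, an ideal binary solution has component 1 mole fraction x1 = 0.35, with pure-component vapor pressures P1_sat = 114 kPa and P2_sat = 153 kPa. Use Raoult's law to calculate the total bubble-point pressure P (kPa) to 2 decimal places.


P = x1*P1_sat + x2*P2_sat
x2 = 1 - x1 = 1 - 0.35 = 0.65
P = 0.35*114 + 0.65*153
P = 39.9 + 99.45
P = 139.35 kPa


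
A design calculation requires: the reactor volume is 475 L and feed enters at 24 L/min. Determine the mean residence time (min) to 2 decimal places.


tau = V / v0
tau = 475 / 24
tau = 19.79 min


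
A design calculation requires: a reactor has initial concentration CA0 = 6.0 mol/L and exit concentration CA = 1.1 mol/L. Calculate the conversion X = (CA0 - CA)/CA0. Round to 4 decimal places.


X = (CA0 - CA) / CA0
X = (6.0 - 1.1) / 6.0
X = 4.9 / 6.0
X = 0.8167


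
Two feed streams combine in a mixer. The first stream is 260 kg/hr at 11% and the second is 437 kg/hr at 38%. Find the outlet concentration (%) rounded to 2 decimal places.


Mass balance on solute: F1*x1 + F2*x2 = F3*x3
F3 = F1 + F2 = 260 + 437 = 697 kg/hr
x3 = (F1*x1 + F2*x2)/F3
x3 = (260*0.11 + 437*0.38) / 697
x3 = 27.93%


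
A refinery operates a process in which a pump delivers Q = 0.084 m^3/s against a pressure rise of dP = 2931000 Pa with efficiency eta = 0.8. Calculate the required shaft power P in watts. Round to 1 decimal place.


P = Q * dP / eta
P = 0.084 * 2931000 / 0.8
P = 246204.0 / 0.8
P = 307755.0 W


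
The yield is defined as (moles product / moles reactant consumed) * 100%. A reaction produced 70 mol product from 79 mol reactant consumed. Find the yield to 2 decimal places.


Yield = (moles product / moles consumed) * 100%
Yield = (70 / 79) * 100
Yield = 0.8861 * 100
Yield = 88.61%


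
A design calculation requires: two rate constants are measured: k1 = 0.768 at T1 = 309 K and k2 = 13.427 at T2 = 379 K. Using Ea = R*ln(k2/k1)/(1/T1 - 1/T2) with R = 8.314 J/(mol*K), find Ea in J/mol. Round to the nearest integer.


Ea = R * ln(k2/k1) / (1/T1 - 1/T2)
ln(k2/k1) = ln(13.427/0.768) = 2.8612332
1/T1 - 1/T2 = 1/309 - 1/379 = 0.000597723527
Ea = 8.314 * 2.8612332 / 0.000597723527
Ea = 39798 J/mol


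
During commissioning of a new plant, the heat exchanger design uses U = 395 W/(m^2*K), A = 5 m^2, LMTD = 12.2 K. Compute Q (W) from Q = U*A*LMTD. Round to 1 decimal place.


Q = U * A * LMTD
Q = 395 * 5 * 12.2
Q = 24095.0 W


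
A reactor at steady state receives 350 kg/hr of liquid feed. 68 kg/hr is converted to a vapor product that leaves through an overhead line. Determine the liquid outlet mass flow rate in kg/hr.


Steady-state mass balance on the main outlet: F_out = F_in - F_removed
F_out = 350 - 68
F_out = 282 kg/hr


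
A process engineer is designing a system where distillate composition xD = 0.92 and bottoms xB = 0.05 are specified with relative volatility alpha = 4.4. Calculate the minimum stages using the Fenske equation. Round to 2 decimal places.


N_min = ln((xD*(1-xB))/(xB*(1-xD))) / ln(alpha)
Numerator inside ln: 0.874 / 0.004 = 218.5
ln(218.5) = 5.386786
ln(alpha) = ln(4.4) = 1.481605
N_min = 5.386786 / 1.481605 = 3.64


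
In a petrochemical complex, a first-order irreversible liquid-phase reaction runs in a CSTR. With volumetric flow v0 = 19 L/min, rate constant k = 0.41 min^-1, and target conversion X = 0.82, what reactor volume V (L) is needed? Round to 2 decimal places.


V = v0 * X / (k * (1 - X))
V = 19 * 0.82 / (0.41 * (1 - 0.82))
V = 15.58 / (0.41 * 0.18)
V = 15.58 / 0.0738
V = 211.11 L


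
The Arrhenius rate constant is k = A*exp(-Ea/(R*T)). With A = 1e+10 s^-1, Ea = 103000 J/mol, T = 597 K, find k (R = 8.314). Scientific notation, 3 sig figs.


k = A * exp(-Ea/(R*T))
k = 1e+10 * exp(-103000 / (8.314 * 597))
k = 1e+10 * exp(-20.751661)
k = 9.72e+00


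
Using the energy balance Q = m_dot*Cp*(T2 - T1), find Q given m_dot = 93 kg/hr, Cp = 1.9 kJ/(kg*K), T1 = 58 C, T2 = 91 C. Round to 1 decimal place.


Q = m_dot * Cp * (T2 - T1)
Q = 93 * 1.9 * (91 - 58)
Q = 93 * 1.9 * 33
Q = 5831.1 kJ/hr


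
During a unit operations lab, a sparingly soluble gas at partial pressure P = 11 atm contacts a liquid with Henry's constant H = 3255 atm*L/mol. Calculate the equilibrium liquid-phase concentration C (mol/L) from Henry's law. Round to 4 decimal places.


C = P / H
C = 11 / 3255
C = 0.0034 mol/L


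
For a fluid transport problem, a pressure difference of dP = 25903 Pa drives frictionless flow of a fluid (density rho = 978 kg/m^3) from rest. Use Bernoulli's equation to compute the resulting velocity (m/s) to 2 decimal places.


v = sqrt(2*dP/rho)
v = sqrt(2*25903/978)
v = sqrt(52.97137)
v = 7.28 m/s


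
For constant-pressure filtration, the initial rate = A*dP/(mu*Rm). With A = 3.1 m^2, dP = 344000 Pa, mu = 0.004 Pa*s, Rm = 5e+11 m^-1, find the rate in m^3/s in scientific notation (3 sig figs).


rate = A * dP / (mu * Rm)
rate = 3.1 * 344000 / (0.004 * 5e+11)
rate = 1066400.0 / 2.000e+09
rate = 5.33e-04 m^3/s


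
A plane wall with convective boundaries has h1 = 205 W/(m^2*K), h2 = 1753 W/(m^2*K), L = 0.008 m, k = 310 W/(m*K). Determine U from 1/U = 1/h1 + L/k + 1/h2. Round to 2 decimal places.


1/U = 1/h1 + L/k + 1/h2
1/U = 1/205 + 0.008/310 + 1/1753
1/U = 0.0048780488 + 2.58065e-05 + 0.0005704507
1/U = 0.005474306
U = 182.67 W/(m^2*K)


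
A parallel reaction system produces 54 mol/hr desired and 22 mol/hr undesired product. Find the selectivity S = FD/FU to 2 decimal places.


S = desired product rate / undesired product rate
S = 54 / 22
S = 2.45


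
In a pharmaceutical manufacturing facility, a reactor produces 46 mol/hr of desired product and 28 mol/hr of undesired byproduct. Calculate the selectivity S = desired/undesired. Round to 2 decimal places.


S = desired product rate / undesired product rate
S = 46 / 28
S = 1.64


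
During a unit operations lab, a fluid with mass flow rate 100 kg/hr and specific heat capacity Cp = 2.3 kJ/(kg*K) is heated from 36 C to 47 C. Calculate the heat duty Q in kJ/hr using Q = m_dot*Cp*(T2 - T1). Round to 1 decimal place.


Q = m_dot * Cp * (T2 - T1)
Q = 100 * 2.3 * (47 - 36)
Q = 100 * 2.3 * 11
Q = 2530.0 kJ/hr


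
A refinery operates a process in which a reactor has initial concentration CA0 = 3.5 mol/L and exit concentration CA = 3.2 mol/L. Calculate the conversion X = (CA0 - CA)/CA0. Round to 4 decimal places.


X = (CA0 - CA) / CA0
X = (3.5 - 3.2) / 3.5
X = 0.3 / 3.5
X = 0.0857


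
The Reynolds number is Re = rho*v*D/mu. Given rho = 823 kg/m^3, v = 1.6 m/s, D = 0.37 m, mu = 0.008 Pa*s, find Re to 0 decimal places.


Re = rho * v * D / mu
Re = 823 * 1.6 * 0.37 / 0.008
Re = 487.216 / 0.008
Re = 60902


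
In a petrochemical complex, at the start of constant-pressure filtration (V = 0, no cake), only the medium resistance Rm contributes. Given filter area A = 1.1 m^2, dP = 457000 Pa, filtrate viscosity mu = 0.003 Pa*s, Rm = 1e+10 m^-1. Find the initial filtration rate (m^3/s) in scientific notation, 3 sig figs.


rate = A * dP / (mu * Rm)
rate = 1.1 * 457000 / (0.003 * 1e+10)
rate = 502700.0 / 3.000e+07
rate = 1.68e-02 m^3/s


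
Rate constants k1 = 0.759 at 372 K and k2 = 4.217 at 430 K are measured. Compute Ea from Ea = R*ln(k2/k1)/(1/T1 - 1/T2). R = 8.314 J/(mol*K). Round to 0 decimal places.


Ea = R * ln(k2/k1) / (1/T1 - 1/T2)
ln(k2/k1) = ln(4.217/0.759) = 1.7148775
1/T1 - 1/T2 = 1/372 - 1/430 = 0.000362590648
Ea = 8.314 * 1.7148775 / 0.000362590648
Ea = 39321 J/mol


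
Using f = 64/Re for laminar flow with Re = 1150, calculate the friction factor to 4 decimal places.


f = 64 / Re
f = 64 / 1150
f = 0.0557


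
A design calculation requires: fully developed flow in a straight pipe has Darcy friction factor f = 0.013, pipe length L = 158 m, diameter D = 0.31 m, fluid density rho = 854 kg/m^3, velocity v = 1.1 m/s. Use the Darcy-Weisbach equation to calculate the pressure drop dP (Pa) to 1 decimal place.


dP = f * (L/D) * (rho*v^2/2)
dP = 0.013 * (158/0.31) * (854*1.1^2/2)
L/D = 509.67741935
rho*v^2/2 = 854*1.21/2 = 516.67
dP = 0.013 * 509.67741935 * 516.67
dP = 3423.4 Pa


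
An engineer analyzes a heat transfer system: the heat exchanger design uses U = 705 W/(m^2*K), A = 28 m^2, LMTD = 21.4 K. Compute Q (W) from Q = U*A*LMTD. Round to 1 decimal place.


Q = U * A * LMTD
Q = 705 * 28 * 21.4
Q = 422436.0 W


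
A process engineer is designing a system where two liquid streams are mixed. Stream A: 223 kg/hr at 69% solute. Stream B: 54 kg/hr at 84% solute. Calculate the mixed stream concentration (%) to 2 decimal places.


Mass balance on solute: F1*x1 + F2*x2 = F3*x3
F3 = F1 + F2 = 223 + 54 = 277 kg/hr
x3 = (F1*x1 + F2*x2)/F3
x3 = (223*0.69 + 54*0.84) / 277
x3 = 71.92%


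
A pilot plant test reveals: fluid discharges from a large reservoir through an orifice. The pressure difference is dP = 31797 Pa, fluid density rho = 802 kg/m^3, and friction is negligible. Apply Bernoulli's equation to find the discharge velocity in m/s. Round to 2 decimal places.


v = sqrt(2*dP/rho)
v = sqrt(2*31797/802)
v = sqrt(79.294264)
v = 8.90 m/s


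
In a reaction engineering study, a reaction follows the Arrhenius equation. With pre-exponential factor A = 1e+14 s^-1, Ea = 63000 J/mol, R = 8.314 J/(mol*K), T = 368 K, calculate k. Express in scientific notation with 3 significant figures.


k = A * exp(-Ea/(R*T))
k = 1e+14 * exp(-63000 / (8.314 * 368))
k = 1e+14 * exp(-20.59125)
k = 1.14e+05


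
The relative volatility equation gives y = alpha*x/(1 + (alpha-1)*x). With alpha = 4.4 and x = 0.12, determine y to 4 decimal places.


y = alpha*x / (1 + (alpha-1)*x)
y = 4.4*0.12 / (1 + (4.4-1)*0.12)
y = 0.528 / (1 + 0.408)
y = 0.528 / 1.408
y = 0.3750


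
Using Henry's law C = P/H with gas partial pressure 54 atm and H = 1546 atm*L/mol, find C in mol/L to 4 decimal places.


C = P / H
C = 54 / 1546
C = 0.0349 mol/L


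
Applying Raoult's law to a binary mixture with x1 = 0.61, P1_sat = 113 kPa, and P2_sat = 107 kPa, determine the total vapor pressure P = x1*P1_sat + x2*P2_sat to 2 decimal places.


P = x1*P1_sat + x2*P2_sat
x2 = 1 - x1 = 1 - 0.61 = 0.39
P = 0.61*113 + 0.39*107
P = 68.93 + 41.73
P = 110.66 kPa


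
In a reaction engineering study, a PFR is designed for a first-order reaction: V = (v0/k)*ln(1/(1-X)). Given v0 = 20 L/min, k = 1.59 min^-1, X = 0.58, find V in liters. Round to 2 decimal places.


V = (v0/k) * ln(1/(1-X))
V = (20/1.59) * ln(1/(1-0.58))
V = 12.578616 * ln(2.380952)
V = 12.578616 * 0.8675
V = 10.91 L


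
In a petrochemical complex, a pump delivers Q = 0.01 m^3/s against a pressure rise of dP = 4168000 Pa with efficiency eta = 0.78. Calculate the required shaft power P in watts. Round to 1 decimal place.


P = Q * dP / eta
P = 0.01 * 4168000 / 0.78
P = 41680.0 / 0.78
P = 53435.9 W


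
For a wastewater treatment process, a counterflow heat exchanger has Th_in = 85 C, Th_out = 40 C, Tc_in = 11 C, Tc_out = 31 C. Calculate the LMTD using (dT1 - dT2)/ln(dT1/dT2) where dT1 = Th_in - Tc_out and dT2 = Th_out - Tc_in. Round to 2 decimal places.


dT1 = Th_in - Tc_out = 85 - 31 = 54
dT2 = Th_out - Tc_in = 40 - 11 = 29
LMTD = (dT1 - dT2) / ln(dT1/dT2)
LMTD = (54 - 29) / ln(54/29)
LMTD = 40.21 K


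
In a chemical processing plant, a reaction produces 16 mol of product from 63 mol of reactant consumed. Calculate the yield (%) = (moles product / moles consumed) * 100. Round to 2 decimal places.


Yield = (moles product / moles consumed) * 100%
Yield = (16 / 63) * 100
Yield = 0.254 * 100
Yield = 25.40%


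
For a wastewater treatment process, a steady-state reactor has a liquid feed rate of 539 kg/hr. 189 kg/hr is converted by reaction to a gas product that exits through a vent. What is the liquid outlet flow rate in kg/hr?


Steady-state mass balance on the main outlet: F_out = F_in - F_removed
F_out = 539 - 189
F_out = 350 kg/hr


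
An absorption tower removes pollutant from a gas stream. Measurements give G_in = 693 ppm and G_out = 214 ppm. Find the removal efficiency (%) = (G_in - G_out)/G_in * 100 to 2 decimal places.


Efficiency = (G_in - G_out) / G_in * 100%
Efficiency = (693 - 214) / 693 * 100
Efficiency = 479 / 693 * 100
Efficiency = 69.12%


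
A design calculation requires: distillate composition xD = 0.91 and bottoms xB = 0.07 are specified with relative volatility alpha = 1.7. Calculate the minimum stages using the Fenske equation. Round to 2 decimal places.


N_min = ln((xD*(1-xB))/(xB*(1-xD))) / ln(alpha)
Numerator inside ln: 0.8463 / 0.0063 = 134.333333
ln(134.333333) = 4.900324
ln(alpha) = ln(1.7) = 0.530628
N_min = 4.900324 / 0.530628 = 9.23


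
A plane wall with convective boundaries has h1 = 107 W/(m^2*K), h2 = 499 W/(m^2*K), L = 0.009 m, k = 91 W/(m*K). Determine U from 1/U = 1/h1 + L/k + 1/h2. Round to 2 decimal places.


1/U = 1/h1 + L/k + 1/h2
1/U = 1/107 + 0.009/91 + 1/499
1/U = 0.0093457944 + 9.89011e-05 + 0.002004008
1/U = 0.0114487035
U = 87.35 W/(m^2*K)


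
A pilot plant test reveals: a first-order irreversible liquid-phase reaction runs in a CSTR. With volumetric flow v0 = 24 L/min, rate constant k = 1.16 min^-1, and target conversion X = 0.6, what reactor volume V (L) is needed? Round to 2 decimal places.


V = v0 * X / (k * (1 - X))
V = 24 * 0.6 / (1.16 * (1 - 0.6))
V = 14.4 / (1.16 * 0.4)
V = 14.4 / 0.464
V = 31.03 L


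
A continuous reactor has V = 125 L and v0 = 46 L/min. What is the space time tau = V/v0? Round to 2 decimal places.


tau = V / v0
tau = 125 / 46
tau = 2.72 min


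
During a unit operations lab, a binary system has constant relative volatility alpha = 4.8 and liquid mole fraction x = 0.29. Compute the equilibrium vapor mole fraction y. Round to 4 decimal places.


y = alpha*x / (1 + (alpha-1)*x)
y = 4.8*0.29 / (1 + (4.8-1)*0.29)
y = 1.392 / (1 + 1.102)
y = 1.392 / 2.102
y = 0.6622


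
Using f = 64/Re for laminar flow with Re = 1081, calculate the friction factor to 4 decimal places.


f = 64 / Re
f = 64 / 1081
f = 0.0592


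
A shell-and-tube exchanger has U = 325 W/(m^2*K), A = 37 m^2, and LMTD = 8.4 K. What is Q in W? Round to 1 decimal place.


Q = U * A * LMTD
Q = 325 * 37 * 8.4
Q = 101010.0 W


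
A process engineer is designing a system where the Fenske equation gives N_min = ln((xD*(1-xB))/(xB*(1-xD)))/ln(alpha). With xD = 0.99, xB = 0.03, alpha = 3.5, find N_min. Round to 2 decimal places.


N_min = ln((xD*(1-xB))/(xB*(1-xD))) / ln(alpha)
Numerator inside ln: 0.9603 / 0.0003 = 3201.0
ln(3201.0) = 8.071219
ln(alpha) = ln(3.5) = 1.252763
N_min = 8.071219 / 1.252763 = 6.44


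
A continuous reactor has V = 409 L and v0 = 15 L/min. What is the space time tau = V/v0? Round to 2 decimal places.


tau = V / v0
tau = 409 / 15
tau = 27.27 min


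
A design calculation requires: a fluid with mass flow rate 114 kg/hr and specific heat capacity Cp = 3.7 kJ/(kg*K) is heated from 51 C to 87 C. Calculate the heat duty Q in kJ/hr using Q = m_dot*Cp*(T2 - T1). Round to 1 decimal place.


Q = m_dot * Cp * (T2 - T1)
Q = 114 * 3.7 * (87 - 51)
Q = 114 * 3.7 * 36
Q = 15184.8 kJ/hr


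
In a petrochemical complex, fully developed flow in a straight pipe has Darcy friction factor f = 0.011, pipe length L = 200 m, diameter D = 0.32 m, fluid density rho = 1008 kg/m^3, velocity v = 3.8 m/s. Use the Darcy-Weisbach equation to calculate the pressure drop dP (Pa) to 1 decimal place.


dP = f * (L/D) * (rho*v^2/2)
dP = 0.011 * (200/0.32) * (1008*3.8^2/2)
L/D = 625.0
rho*v^2/2 = 1008*14.44/2 = 7277.76
dP = 0.011 * 625.0 * 7277.76
dP = 50034.6 Pa


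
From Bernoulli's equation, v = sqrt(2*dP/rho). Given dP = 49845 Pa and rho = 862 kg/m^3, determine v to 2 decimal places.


v = sqrt(2*dP/rho)
v = sqrt(2*49845/862)
v = sqrt(115.649652)
v = 10.75 m/s


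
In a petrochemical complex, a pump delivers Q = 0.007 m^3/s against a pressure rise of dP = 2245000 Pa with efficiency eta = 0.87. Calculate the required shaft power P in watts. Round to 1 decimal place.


P = Q * dP / eta
P = 0.007 * 2245000 / 0.87
P = 15715.0 / 0.87
P = 18063.2 W


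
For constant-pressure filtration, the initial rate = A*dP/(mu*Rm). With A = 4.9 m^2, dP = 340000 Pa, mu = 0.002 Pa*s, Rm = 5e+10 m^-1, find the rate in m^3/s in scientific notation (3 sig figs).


rate = A * dP / (mu * Rm)
rate = 4.9 * 340000 / (0.002 * 5e+10)
rate = 1666000.0 / 1.000e+08
rate = 1.67e-02 m^3/s


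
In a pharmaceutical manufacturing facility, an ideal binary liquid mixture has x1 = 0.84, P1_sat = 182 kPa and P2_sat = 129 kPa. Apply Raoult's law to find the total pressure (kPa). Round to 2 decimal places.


P = x1*P1_sat + x2*P2_sat
x2 = 1 - x1 = 1 - 0.84 = 0.16
P = 0.84*182 + 0.16*129
P = 152.88 + 20.64
P = 173.52 kPa


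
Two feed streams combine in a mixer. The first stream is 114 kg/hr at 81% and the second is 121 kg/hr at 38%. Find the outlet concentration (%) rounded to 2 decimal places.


Mass balance on solute: F1*x1 + F2*x2 = F3*x3
F3 = F1 + F2 = 114 + 121 = 235 kg/hr
x3 = (F1*x1 + F2*x2)/F3
x3 = (114*0.81 + 121*0.38) / 235
x3 = 58.86%


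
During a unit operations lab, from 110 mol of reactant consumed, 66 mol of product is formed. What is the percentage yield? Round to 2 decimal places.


Yield = (moles product / moles consumed) * 100%
Yield = (66 / 110) * 100
Yield = 0.6 * 100
Yield = 60.00%


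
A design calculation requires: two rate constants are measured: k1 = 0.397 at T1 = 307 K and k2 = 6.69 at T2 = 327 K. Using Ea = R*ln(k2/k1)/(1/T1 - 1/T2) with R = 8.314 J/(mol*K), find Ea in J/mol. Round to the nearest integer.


Ea = R * ln(k2/k1) / (1/T1 - 1/T2)
ln(k2/k1) = ln(6.69/0.397) = 2.8244329
1/T1 - 1/T2 = 1/307 - 1/327 = 0.000199225015
Ea = 8.314 * 2.8244329 / 0.000199225015
Ea = 117868 J/mol


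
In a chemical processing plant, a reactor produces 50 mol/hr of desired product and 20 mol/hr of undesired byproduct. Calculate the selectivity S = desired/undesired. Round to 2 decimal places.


S = desired product rate / undesired product rate
S = 50 / 20
S = 2.50


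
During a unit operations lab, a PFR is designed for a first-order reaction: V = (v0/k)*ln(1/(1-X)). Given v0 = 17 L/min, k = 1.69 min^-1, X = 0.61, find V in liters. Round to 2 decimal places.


V = (v0/k) * ln(1/(1-X))
V = (17/1.69) * ln(1/(1-0.61))
V = 10.059172 * ln(2.564103)
V = 10.059172 * 0.941609
V = 9.47 L


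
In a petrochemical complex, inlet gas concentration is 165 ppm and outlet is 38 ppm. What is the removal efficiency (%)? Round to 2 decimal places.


Efficiency = (G_in - G_out) / G_in * 100%
Efficiency = (165 - 38) / 165 * 100
Efficiency = 127 / 165 * 100
Efficiency = 76.97%


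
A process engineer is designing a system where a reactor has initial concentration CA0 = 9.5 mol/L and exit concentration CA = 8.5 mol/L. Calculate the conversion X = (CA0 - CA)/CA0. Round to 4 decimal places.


X = (CA0 - CA) / CA0
X = (9.5 - 8.5) / 9.5
X = 1.0 / 9.5
X = 0.1053


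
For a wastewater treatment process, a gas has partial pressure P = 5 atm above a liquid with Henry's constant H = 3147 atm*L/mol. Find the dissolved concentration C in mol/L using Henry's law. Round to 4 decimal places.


C = P / H
C = 5 / 3147
C = 0.0016 mol/L


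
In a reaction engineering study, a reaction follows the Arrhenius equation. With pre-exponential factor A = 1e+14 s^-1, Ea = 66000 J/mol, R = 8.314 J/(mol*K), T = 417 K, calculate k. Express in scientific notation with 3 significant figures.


k = A * exp(-Ea/(R*T))
k = 1e+14 * exp(-66000 / (8.314 * 417))
k = 1e+14 * exp(-19.036972)
k = 5.40e+05


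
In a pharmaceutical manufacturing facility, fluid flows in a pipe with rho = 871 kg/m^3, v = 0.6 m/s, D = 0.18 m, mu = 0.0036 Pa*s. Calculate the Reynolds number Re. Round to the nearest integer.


Re = rho * v * D / mu
Re = 871 * 0.6 * 0.18 / 0.0036
Re = 94.068 / 0.0036
Re = 26130


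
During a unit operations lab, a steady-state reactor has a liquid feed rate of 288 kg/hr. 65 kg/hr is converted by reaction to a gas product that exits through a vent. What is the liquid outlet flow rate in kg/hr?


Steady-state mass balance on the main outlet: F_out = F_in - F_removed
F_out = 288 - 65
F_out = 223 kg/hr


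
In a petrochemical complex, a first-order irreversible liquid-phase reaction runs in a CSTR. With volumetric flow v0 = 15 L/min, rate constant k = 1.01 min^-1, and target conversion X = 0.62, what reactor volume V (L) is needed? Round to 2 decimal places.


V = v0 * X / (k * (1 - X))
V = 15 * 0.62 / (1.01 * (1 - 0.62))
V = 9.3 / (1.01 * 0.38)
V = 9.3 / 0.3838
V = 24.23 L


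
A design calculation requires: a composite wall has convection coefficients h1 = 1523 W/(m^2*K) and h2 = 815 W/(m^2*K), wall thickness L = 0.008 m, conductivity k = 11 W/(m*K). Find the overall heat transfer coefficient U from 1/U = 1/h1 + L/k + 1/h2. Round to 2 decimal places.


1/U = 1/h1 + L/k + 1/h2
1/U = 1/1523 + 0.008/11 + 1/815
1/U = 0.0006565988 + 0.0007272727 + 0.0012269939
1/U = 0.0026108654
U = 383.01 W/(m^2*K)


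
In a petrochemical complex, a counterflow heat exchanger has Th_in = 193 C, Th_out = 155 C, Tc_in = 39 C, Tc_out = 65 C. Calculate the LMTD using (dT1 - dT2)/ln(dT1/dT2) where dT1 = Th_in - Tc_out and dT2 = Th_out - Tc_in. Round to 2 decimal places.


dT1 = Th_in - Tc_out = 193 - 65 = 128
dT2 = Th_out - Tc_in = 155 - 39 = 116
LMTD = (dT1 - dT2) / ln(dT1/dT2)
LMTD = (128 - 116) / ln(128/116)
LMTD = 121.90 K


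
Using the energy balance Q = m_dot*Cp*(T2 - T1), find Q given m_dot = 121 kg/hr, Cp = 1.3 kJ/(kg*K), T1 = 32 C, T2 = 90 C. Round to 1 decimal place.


Q = m_dot * Cp * (T2 - T1)
Q = 121 * 1.3 * (90 - 32)
Q = 121 * 1.3 * 58
Q = 9123.4 kJ/hr


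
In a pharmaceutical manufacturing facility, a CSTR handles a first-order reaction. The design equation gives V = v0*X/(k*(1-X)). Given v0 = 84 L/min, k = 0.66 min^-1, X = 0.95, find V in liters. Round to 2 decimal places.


V = v0 * X / (k * (1 - X))
V = 84 * 0.95 / (0.66 * (1 - 0.95))
V = 79.8 / (0.66 * 0.05)
V = 79.8 / 0.033
V = 2418.18 L


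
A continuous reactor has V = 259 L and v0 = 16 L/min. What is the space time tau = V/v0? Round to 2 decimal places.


tau = V / v0
tau = 259 / 16
tau = 16.19 min


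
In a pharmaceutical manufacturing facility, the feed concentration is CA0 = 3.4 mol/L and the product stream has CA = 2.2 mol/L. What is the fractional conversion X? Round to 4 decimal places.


X = (CA0 - CA) / CA0
X = (3.4 - 2.2) / 3.4
X = 1.2 / 3.4
X = 0.3529


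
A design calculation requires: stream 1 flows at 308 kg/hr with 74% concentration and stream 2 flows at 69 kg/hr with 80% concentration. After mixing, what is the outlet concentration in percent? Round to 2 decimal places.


Mass balance on solute: F1*x1 + F2*x2 = F3*x3
F3 = F1 + F2 = 308 + 69 = 377 kg/hr
x3 = (F1*x1 + F2*x2)/F3
x3 = (308*0.74 + 69*0.8) / 377
x3 = 75.10%


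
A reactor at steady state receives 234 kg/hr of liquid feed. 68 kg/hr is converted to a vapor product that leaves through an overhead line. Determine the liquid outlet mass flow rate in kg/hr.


Steady-state mass balance on the main outlet: F_out = F_in - F_removed
F_out = 234 - 68
F_out = 166 kg/hr


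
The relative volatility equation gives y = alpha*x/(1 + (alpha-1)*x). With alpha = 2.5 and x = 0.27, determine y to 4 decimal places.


y = alpha*x / (1 + (alpha-1)*x)
y = 2.5*0.27 / (1 + (2.5-1)*0.27)
y = 0.675 / (1 + 0.405)
y = 0.675 / 1.405
y = 0.4804


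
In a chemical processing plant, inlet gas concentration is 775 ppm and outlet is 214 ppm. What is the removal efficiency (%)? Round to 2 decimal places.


Efficiency = (G_in - G_out) / G_in * 100%
Efficiency = (775 - 214) / 775 * 100
Efficiency = 561 / 775 * 100
Efficiency = 72.39%


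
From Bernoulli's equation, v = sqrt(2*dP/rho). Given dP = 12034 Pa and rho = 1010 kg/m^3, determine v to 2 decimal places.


v = sqrt(2*dP/rho)
v = sqrt(2*12034/1010)
v = sqrt(23.829703)
v = 4.88 m/s


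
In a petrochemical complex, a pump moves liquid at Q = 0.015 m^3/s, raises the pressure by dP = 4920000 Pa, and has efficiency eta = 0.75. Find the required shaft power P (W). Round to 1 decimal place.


P = Q * dP / eta
P = 0.015 * 4920000 / 0.75
P = 73800.0 / 0.75
P = 98400.0 W


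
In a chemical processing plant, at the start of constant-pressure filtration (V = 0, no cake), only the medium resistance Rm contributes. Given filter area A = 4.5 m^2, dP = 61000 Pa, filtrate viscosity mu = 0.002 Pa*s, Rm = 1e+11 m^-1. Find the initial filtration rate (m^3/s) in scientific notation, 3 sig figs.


rate = A * dP / (mu * Rm)
rate = 4.5 * 61000 / (0.002 * 1e+11)
rate = 274500.0 / 2.000e+08
rate = 1.37e-03 m^3/s


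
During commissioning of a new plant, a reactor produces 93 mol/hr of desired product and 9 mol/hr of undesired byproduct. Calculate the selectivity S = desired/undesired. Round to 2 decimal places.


S = desired product rate / undesired product rate
S = 93 / 9
S = 10.33


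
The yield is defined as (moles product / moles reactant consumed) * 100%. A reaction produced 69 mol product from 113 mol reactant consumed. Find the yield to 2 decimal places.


Yield = (moles product / moles consumed) * 100%
Yield = (69 / 113) * 100
Yield = 0.6106 * 100
Yield = 61.06%


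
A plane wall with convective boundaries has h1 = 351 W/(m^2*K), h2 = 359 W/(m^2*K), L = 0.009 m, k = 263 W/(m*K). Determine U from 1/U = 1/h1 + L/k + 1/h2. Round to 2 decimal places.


1/U = 1/h1 + L/k + 1/h2
1/U = 1/351 + 0.009/263 + 1/359
1/U = 0.0028490028 + 3.42205e-05 + 0.0027855153
1/U = 0.0056687386
U = 176.41 W/(m^2*K)


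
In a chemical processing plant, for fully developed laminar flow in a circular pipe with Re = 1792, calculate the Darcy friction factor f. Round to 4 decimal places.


f = 64 / Re
f = 64 / 1792
f = 0.0357


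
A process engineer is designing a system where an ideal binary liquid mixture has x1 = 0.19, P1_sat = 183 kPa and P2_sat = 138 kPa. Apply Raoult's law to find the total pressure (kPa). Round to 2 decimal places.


P = x1*P1_sat + x2*P2_sat
x2 = 1 - x1 = 1 - 0.19 = 0.81
P = 0.19*183 + 0.81*138
P = 34.77 + 111.78
P = 146.55 kPa


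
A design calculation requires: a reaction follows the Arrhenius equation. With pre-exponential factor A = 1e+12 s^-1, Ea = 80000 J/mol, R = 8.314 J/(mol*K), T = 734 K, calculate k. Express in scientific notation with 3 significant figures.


k = A * exp(-Ea/(R*T))
k = 1e+12 * exp(-80000 / (8.314 * 734))
k = 1e+12 * exp(-13.109433)
k = 2.03e+06


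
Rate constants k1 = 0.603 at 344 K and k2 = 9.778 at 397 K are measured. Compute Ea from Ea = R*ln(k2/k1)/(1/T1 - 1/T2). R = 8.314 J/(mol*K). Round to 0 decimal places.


Ea = R * ln(k2/k1) / (1/T1 - 1/T2)
ln(k2/k1) = ln(9.778/0.603) = 2.785973
1/T1 - 1/T2 = 1/344 - 1/397 = 0.000388085057
Ea = 8.314 * 2.785973 / 0.000388085057
Ea = 59684 J/mol


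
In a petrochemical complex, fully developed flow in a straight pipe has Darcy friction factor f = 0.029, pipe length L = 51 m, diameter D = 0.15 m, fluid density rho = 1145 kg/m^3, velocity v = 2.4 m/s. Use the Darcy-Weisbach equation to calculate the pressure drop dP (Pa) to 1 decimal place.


dP = f * (L/D) * (rho*v^2/2)
dP = 0.029 * (51/0.15) * (1145*2.4^2/2)
L/D = 340.0
rho*v^2/2 = 1145*5.76/2 = 3297.6
dP = 0.029 * 340.0 * 3297.6
dP = 32514.3 Pa


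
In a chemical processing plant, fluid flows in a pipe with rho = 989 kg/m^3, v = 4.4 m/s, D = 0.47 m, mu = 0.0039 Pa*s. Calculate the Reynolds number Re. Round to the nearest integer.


Re = rho * v * D / mu
Re = 989 * 4.4 * 0.47 / 0.0039
Re = 2045.252 / 0.0039
Re = 524424


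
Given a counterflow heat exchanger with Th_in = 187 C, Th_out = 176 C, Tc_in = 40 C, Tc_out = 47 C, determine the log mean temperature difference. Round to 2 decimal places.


dT1 = Th_in - Tc_out = 187 - 47 = 140
dT2 = Th_out - Tc_in = 176 - 40 = 136
LMTD = (dT1 - dT2) / ln(dT1/dT2)
LMTD = (140 - 136) / ln(140/136)
LMTD = 137.99 K


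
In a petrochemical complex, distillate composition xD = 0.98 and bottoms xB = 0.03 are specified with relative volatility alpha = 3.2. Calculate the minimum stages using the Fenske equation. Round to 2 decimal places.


N_min = ln((xD*(1-xB))/(xB*(1-xD))) / ln(alpha)
Numerator inside ln: 0.9506 / 0.0006 = 1584.333333
ln(1584.333333) = 7.367919
ln(alpha) = ln(3.2) = 1.163151
N_min = 7.367919 / 1.163151 = 6.33


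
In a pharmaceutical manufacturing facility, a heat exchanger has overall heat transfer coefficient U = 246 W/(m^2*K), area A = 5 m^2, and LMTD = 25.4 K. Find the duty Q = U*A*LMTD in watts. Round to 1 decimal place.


Q = U * A * LMTD
Q = 246 * 5 * 25.4
Q = 31242.0 W


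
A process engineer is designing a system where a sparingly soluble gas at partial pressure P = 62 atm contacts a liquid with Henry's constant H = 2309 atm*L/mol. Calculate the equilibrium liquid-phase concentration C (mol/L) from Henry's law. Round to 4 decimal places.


C = P / H
C = 62 / 2309
C = 0.0269 mol/L


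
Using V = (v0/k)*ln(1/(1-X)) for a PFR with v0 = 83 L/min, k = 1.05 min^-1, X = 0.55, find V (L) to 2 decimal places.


V = (v0/k) * ln(1/(1-X))
V = (83/1.05) * ln(1/(1-0.55))
V = 79.047619 * ln(2.222222)
V = 79.047619 * 0.798508
V = 63.12 L


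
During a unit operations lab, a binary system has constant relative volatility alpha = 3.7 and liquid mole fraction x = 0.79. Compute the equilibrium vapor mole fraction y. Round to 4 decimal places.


y = alpha*x / (1 + (alpha-1)*x)
y = 3.7*0.79 / (1 + (3.7-1)*0.79)
y = 2.923 / (1 + 2.133)
y = 2.923 / 3.133
y = 0.9330


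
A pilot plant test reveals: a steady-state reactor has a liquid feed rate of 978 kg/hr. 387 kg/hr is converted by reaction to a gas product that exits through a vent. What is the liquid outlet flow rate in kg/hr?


Steady-state mass balance on the main outlet: F_out = F_in - F_removed
F_out = 978 - 387
F_out = 591 kg/hr


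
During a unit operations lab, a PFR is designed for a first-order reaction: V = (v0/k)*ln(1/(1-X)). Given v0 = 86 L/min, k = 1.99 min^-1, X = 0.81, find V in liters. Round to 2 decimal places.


V = (v0/k) * ln(1/(1-X))
V = (86/1.99) * ln(1/(1-0.81))
V = 43.21608 * ln(5.263158)
V = 43.21608 * 1.660731
V = 71.77 L


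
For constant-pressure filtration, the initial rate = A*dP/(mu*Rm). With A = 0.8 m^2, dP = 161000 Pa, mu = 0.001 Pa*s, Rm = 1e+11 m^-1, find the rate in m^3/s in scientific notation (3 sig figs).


rate = A * dP / (mu * Rm)
rate = 0.8 * 161000 / (0.001 * 1e+11)
rate = 128800.0 / 1.000e+08
rate = 1.29e-03 m^3/s


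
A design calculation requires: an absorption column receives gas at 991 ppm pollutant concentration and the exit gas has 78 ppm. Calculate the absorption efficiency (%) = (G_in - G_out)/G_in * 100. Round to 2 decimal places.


Efficiency = (G_in - G_out) / G_in * 100%
Efficiency = (991 - 78) / 991 * 100
Efficiency = 913 / 991 * 100
Efficiency = 92.13%


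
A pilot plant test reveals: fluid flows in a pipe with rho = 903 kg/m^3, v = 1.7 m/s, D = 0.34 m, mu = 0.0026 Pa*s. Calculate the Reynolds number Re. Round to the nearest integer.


Re = rho * v * D / mu
Re = 903 * 1.7 * 0.34 / 0.0026
Re = 521.934 / 0.0026
Re = 200744


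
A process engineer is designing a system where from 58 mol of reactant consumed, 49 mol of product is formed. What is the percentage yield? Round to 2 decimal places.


Yield = (moles product / moles consumed) * 100%
Yield = (49 / 58) * 100
Yield = 0.8448 * 100
Yield = 84.48%


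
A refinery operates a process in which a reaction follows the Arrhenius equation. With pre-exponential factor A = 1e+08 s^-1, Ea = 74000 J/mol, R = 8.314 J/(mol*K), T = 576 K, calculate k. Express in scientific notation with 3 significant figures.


k = A * exp(-Ea/(R*T))
k = 1e+08 * exp(-74000 / (8.314 * 576))
k = 1e+08 * exp(-15.452517)
k = 1.95e+01


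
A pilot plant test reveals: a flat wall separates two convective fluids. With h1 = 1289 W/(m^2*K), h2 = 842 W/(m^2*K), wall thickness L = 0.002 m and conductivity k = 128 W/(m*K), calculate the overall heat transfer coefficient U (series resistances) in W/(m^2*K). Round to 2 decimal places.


1/U = 1/h1 + L/k + 1/h2
1/U = 1/1289 + 0.002/128 + 1/842
1/U = 0.0007757952 + 1.5625e-05 + 0.0011876485
1/U = 0.0019790687
U = 505.29 W/(m^2*K)


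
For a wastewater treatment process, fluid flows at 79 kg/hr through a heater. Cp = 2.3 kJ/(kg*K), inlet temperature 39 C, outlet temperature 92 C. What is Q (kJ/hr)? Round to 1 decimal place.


Q = m_dot * Cp * (T2 - T1)
Q = 79 * 2.3 * (92 - 39)
Q = 79 * 2.3 * 53
Q = 9630.1 kJ/hr


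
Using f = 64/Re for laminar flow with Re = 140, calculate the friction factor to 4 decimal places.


f = 64 / Re
f = 64 / 140
f = 0.4571


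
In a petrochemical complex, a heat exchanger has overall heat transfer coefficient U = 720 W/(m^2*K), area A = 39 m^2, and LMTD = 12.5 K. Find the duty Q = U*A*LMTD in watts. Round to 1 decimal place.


Q = U * A * LMTD
Q = 720 * 39 * 12.5
Q = 351000.0 W


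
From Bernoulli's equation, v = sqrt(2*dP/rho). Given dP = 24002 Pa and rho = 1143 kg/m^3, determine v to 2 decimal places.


v = sqrt(2*dP/rho)
v = sqrt(2*24002/1143)
v = sqrt(41.99825)
v = 6.48 m/s


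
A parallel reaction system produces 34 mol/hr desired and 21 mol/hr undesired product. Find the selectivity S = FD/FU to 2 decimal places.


S = desired product rate / undesired product rate
S = 34 / 21
S = 1.62


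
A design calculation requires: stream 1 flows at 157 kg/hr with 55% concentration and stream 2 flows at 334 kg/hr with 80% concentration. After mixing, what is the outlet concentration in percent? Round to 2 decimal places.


Mass balance on solute: F1*x1 + F2*x2 = F3*x3
F3 = F1 + F2 = 157 + 334 = 491 kg/hr
x3 = (F1*x1 + F2*x2)/F3
x3 = (157*0.55 + 334*0.8) / 491
x3 = 72.01%


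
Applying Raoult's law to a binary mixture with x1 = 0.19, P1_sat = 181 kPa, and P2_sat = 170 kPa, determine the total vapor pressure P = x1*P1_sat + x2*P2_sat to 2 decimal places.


P = x1*P1_sat + x2*P2_sat
x2 = 1 - x1 = 1 - 0.19 = 0.81
P = 0.19*181 + 0.81*170
P = 34.39 + 137.7
P = 172.09 kPa


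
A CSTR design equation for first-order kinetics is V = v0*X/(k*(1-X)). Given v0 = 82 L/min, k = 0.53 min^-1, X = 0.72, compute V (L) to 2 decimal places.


V = v0 * X / (k * (1 - X))
V = 82 * 0.72 / (0.53 * (1 - 0.72))
V = 59.04 / (0.53 * 0.28)
V = 59.04 / 0.1484
V = 397.84 L


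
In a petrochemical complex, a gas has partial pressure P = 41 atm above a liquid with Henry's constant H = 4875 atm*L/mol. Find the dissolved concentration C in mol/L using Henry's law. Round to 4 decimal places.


C = P / H
C = 41 / 4875
C = 0.0084 mol/L


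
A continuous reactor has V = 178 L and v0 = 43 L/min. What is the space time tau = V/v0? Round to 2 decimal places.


tau = V / v0
tau = 178 / 43
tau = 4.14 min


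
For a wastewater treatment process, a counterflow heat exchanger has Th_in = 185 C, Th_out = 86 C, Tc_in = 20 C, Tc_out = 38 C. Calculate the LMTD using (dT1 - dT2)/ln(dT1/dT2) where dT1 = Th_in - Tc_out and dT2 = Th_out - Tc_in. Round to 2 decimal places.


dT1 = Th_in - Tc_out = 185 - 38 = 147
dT2 = Th_out - Tc_in = 86 - 20 = 66
LMTD = (dT1 - dT2) / ln(dT1/dT2)
LMTD = (147 - 66) / ln(147/66)
LMTD = 101.15 K


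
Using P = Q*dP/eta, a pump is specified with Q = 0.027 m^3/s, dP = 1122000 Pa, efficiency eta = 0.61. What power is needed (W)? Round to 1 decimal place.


P = Q * dP / eta
P = 0.027 * 1122000 / 0.61
P = 30294.0 / 0.61
P = 49662.3 W


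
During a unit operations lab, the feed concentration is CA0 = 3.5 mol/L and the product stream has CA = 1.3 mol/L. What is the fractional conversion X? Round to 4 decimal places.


X = (CA0 - CA) / CA0
X = (3.5 - 1.3) / 3.5
X = 2.2 / 3.5
X = 0.6286


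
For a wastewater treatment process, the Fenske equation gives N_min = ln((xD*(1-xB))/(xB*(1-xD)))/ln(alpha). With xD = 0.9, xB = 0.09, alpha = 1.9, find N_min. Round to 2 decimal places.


N_min = ln((xD*(1-xB))/(xB*(1-xD))) / ln(alpha)
Numerator inside ln: 0.819 / 0.009 = 91.0
ln(91.0) = 4.51086
ln(alpha) = ln(1.9) = 0.641854
N_min = 4.51086 / 0.641854 = 7.03


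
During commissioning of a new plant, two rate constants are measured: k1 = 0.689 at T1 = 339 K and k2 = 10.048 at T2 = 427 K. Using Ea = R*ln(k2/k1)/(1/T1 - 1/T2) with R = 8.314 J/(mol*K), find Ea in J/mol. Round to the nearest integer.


Ea = R * ln(k2/k1) / (1/T1 - 1/T2)
ln(k2/k1) = ln(10.048/0.689) = 2.6798876
1/T1 - 1/T2 = 1/339 - 1/427 = 0.000607932133
Ea = 8.314 * 2.6798876 / 0.000607932133
Ea = 36650 J/mol


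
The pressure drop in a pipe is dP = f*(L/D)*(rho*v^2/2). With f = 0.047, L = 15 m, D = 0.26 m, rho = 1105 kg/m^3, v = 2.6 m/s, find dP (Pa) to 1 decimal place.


dP = f * (L/D) * (rho*v^2/2)
dP = 0.047 * (15/0.26) * (1105*2.6^2/2)
L/D = 57.69230769
rho*v^2/2 = 1105*6.76/2 = 3734.9
dP = 0.047 * 57.69230769 * 3734.9
dP = 10127.3 Pa


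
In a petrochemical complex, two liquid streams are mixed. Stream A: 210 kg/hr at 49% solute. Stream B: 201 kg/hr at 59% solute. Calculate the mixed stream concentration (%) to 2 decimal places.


Mass balance on solute: F1*x1 + F2*x2 = F3*x3
F3 = F1 + F2 = 210 + 201 = 411 kg/hr
x3 = (F1*x1 + F2*x2)/F3
x3 = (210*0.49 + 201*0.59) / 411
x3 = 53.89%


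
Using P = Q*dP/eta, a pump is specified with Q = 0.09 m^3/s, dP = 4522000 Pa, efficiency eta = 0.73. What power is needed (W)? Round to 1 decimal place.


P = Q * dP / eta
P = 0.09 * 4522000 / 0.73
P = 406980.0 / 0.73
P = 557506.8 W


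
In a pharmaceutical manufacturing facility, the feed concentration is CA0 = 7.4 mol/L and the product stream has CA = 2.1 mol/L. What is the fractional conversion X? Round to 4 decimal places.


X = (CA0 - CA) / CA0
X = (7.4 - 2.1) / 7.4
X = 5.3 / 7.4
X = 0.7162
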